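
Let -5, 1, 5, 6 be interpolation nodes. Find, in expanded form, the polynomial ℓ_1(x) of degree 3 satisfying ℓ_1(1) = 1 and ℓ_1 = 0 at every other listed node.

ℓ_1(x) = (1/120)x^3 - (1/20)x^2 - (5/24)x + 5/4

ℓ_1(x) = (x + 5)(x - 5)(x - 6) / [(6)·(-4)·(-5)]
       = (x^3 - 6x^2 - 25x + 150) / (120)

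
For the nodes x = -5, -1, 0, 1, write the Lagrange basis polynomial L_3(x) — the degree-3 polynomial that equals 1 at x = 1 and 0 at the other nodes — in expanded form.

L_3(x) = (x + 5)(x + 1)x / [(6)·(2)·(1)]
       = (x^3 + 6x^2 + 5x) / (12)

L_3(x) = (1/12)x^3 + (1/2)x^2 + (5/12)x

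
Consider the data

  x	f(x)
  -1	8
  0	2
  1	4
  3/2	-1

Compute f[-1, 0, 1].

4

f[-1,0] = (2 - 8) / (0 - (-1)) = -6
f[0,1] = (4 - 2) / (1 - 0) = 2
f[-1,0,1] = (2 - (-6)) / (1 - (-1)) = 4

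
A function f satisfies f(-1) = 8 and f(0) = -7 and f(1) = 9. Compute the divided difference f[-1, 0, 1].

f[-1,0] = (-7 - 8) / (0 - (-1)) = -15
f[0,1] = (9 - (-7)) / (1 - 0) = 16
f[-1,0,1] = (16 - (-15)) / (1 - (-1)) = 31/2

31/2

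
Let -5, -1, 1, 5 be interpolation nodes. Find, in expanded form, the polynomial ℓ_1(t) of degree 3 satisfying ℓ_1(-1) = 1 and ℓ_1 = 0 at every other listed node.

ℓ_1(t) = (1/48)t^3 - (1/48)t^2 - (25/48)t + 25/48

ℓ_1(t) = (t + 5)(t - 1)(t - 5) / [(4)·(-2)·(-6)]
       = (t^3 - t^2 - 25t + 25) / (48)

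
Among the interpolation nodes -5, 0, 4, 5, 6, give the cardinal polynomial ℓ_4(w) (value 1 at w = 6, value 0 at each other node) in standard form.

ℓ_4(w) = (1/132)w^4 - (1/33)w^3 - (25/132)w^2 + (25/33)w

ℓ_4(w) = (w + 5)w(w - 4)(w - 5) / [(11)·(6)·(2)·(1)]
       = (w^4 - 4w^3 - 25w^2 + 100w) / (132)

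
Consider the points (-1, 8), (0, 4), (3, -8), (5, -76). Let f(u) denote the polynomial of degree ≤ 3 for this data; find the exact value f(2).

L_0(2) = (2)·(-1)·(-3)/[(-1)·(-4)·(-6)] = -1/4
L_1(2) = (3)·(-1)·(-3)/[(1)·(-3)·(-5)] = 3/5
L_2(2) = (3)·(2)·(-3)/[(4)·(3)·(-2)] = 3/4
L_3(2) = (3)·(2)·(-1)/[(6)·(5)·(2)] = -1/10
Sum: 8·(-1/4) + 4·(3/5) + (-8)·(3/4) + (-76)·(-1/10) = 2

2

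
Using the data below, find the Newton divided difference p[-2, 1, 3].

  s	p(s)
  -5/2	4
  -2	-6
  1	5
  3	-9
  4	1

p[-2,1] = (5 - (-6)) / (1 - (-2)) = 11/3
p[1,3] = (-9 - 5) / (3 - 1) = -7
p[-2,1,3] = (-7 - 11/3) / (3 - (-2)) = -32/15

-32/15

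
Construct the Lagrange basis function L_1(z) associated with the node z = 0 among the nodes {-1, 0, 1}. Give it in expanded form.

L_1(z) = (z + 1)(z - 1) / [(1)·(-1)]
       = (z^2 - 1) / (-1)

L_1(z) = -z^2 + 1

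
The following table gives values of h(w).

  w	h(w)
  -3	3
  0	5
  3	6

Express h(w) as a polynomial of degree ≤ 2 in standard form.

Newton's divided differences:
h[-3,0] = (5 - 3) / (0 - (-3)) = 2/3
h[0,3] = (6 - 5) / (3 - 0) = 1/3
h[-3,0,3] = (1/3 - 2/3) / (3 - (-3)) = -1/18
h(w) = 3 + (2/3)·(w + 3) + (-1/18)·(w + 3)w
Expanding: h(w) = -(1/18)w^2 + (1/2)w + 5

h(w) = -(1/18)w^2 + (1/2)w + 5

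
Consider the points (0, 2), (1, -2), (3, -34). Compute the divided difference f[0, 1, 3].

-4

f[0,1] = (-2 - 2) / (1 - 0) = -4
f[1,3] = (-34 - (-2)) / (3 - 1) = -16
f[0,1,3] = (-16 - (-4)) / (3 - 0) = -4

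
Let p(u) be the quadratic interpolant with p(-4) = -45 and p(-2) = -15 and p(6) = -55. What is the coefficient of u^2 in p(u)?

-2

L_0(u) = (u + 2)(u - 6) / [20] = (1/20)u^2 - (1/5)u - 3/5
L_1(u) = (u + 4)(u - 6) / [-16] = -(1/16)u^2 + (1/8)u + 3/2
L_2(u) = (u + 4)(u + 2) / [80] = (1/80)u^2 + (3/40)u + 1/10
p(u) = (-45)·L_0 + (-15)·L_1 + (-55)·L_2
Only the coefficient of u^2 is needed; take it from each L_i and combine:
(-45)·(1/20) + (-15)·(-1/16) + (-55)·(1/80) = -2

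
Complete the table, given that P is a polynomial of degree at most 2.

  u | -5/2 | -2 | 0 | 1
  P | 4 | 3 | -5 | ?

The 3 known values determine P uniquely (degree ≤ 2).
L_0(1) = (3)·(1)/[(-1/2)·(-5/2)] = 12/5
L_1(1) = (7/2)·(1)/[(1/2)·(-2)] = -7/2
L_2(1) = (7/2)·(3)/[(5/2)·(2)] = 21/10
Sum: 4·(12/5) + 3·(-7/2) + (-5)·(21/10) = -57/5

-57/5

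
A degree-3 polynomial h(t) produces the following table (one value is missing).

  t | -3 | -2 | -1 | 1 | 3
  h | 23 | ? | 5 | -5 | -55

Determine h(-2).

10

The 4 known values determine h uniquely (degree ≤ 3).
Evaluate each Lagrange basis at t = -2:
L_0(-2) = (-1)·(-3)·(-5)/[(-2)·(-4)·(-6)] = 5/16
L_1(-2) = (1)·(-3)·(-5)/[(2)·(-2)·(-4)] = 15/16
L_2(-2) = (1)·(-1)·(-5)/[(4)·(2)·(-2)] = -5/16
L_3(-2) = (1)·(-1)·(-3)/[(6)·(4)·(2)] = 1/16
Sum: 23·(5/16) + 5·(15/16) + (-5)·(-5/16) + (-55)·(1/16) = 10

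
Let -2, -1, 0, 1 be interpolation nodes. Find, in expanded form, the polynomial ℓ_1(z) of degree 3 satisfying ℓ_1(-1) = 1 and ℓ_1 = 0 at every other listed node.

ℓ_1(z) = (z + 2)z(z - 1) / [(1)·(-1)·(-2)]
       = (z^3 + z^2 - 2z) / (2)

ℓ_1(z) = (1/2)z^3 + (1/2)z^2 - z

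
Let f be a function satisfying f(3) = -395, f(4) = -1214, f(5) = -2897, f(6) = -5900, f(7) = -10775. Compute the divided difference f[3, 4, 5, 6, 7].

-4

f[3,4] = (-1214 - (-395)) / (4 - 3) = -819
f[4,5] = (-2897 - (-1214)) / (5 - 4) = -1683
f[5,6] = (-5900 - (-2897)) / (6 - 5) = -3003
f[6,7] = (-10775 - (-5900)) / (7 - 6) = -4875
f[3,4,5] = (-1683 - (-819)) / (5 - 3) = -432
f[4,5,6] = (-3003 - (-1683)) / (6 - 4) = -660
f[5,6,7] = (-4875 - (-3003)) / (7 - 5) = -936
f[3,4,5,6] = (-660 - (-432)) / (6 - 3) = -76
f[4,5,6,7] = (-936 - (-660)) / (7 - 4) = -92
f[3,4,5,6,7] = (-92 - (-76)) / (7 - 3) = -4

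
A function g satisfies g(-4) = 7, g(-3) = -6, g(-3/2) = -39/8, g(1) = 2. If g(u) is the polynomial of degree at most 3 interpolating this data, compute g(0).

3

Evaluate each Lagrange basis at u = 0:
L_0(0) = (3)·(3/2)·(-1)/[(-1)·(-5/2)·(-5)] = 9/25
L_1(0) = (4)·(3/2)·(-1)/[(1)·(-3/2)·(-4)] = -1
L_2(0) = (4)·(3)·(-1)/[(5/2)·(3/2)·(-5/2)] = 32/25
L_3(0) = (4)·(3)·(3/2)/[(5)·(4)·(5/2)] = 9/25
Sum: 7·(9/25) + (-6)·(-1) + (-39/8)·(32/25) + 2·(9/25) = 3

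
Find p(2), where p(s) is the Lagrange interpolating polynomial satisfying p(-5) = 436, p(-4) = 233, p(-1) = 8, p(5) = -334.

-19

L_0(2) = (6)·(3)·(-3)/[(-1)·(-4)·(-10)] = 27/20
L_1(2) = (7)·(3)·(-3)/[(1)·(-3)·(-9)] = -7/3
L_2(2) = (7)·(6)·(-3)/[(4)·(3)·(-6)] = 7/4
L_3(2) = (7)·(6)·(3)/[(10)·(9)·(6)] = 7/30
Sum: 436·(27/20) + 233·(-7/3) + 8·(7/4) + (-334)·(7/30) = -19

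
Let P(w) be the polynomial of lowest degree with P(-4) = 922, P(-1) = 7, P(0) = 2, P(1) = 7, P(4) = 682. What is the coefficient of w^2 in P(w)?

Build the Lagrange basis polynomials:
L_0(w) = (w + 1)w(w - 1)(w - 4) / [480] = (1/480)w^4 - (1/120)w^3 - (1/480)w^2 + (1/120)w
L_1(w) = (w + 4)w(w - 1)(w - 4) / [-30] = -(1/30)w^4 + (1/30)w^3 + (8/15)w^2 - (8/15)w
L_2(w) = (w + 4)(w + 1)(w - 1)(w - 4) / [16] = (1/16)w^4 - (17/16)w^2 + 1
L_3(w) = (w + 4)(w + 1)w(w - 4) / [-30] = -(1/30)w^4 - (1/30)w^3 + (8/15)w^2 + (8/15)w
L_4(w) = (w + 4)(w + 1)w(w - 1) / [480] = (1/480)w^4 + (1/120)w^3 - (1/480)w^2 - (1/120)w
P(w) = 922·L_0 + 7·L_1 + 2·L_2 + 7·L_3 + 682·L_4
Only the coefficient of w^2 is needed; take it from each L_i and combine:
922·(-1/480) + 7·(8/15) + 2·(-17/16) + 7·(8/15) + 682·(-1/480) = 2

2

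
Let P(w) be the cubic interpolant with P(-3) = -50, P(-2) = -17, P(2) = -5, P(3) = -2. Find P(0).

1

Evaluate each Lagrange basis at w = 0:
L_0(0) = (2)·(-2)·(-3)/[(-1)·(-5)·(-6)] = -2/5
L_1(0) = (3)·(-2)·(-3)/[(1)·(-4)·(-5)] = 9/10
L_2(0) = (3)·(2)·(-3)/[(5)·(4)·(-1)] = 9/10
L_3(0) = (3)·(2)·(-2)/[(6)·(5)·(1)] = -2/5
Sum: (-50)·(-2/5) + (-17)·(9/10) + (-5)·(9/10) + (-2)·(-2/5) = 1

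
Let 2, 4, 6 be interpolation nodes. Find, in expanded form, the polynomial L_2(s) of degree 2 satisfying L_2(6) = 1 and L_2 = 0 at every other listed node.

L_2(s) = (1/8)s^2 - (3/4)s + 1

L_2(s) = (s - 2)(s - 4) / [(4)·(2)]
       = (s^2 - 6s + 8) / (8)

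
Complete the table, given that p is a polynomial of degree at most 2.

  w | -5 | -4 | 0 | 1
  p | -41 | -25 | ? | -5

-1

The 3 known values determine p uniquely (degree ≤ 2).
Evaluate each Lagrange basis at w = 0:
L_0(0) = (4)·(-1)/[(-1)·(-6)] = -2/3
L_1(0) = (5)·(-1)/[(1)·(-5)] = 1
L_2(0) = (5)·(4)/[(6)·(5)] = 2/3
Sum: (-41)·(-2/3) + (-25)·(1) + (-5)·(2/3) = -1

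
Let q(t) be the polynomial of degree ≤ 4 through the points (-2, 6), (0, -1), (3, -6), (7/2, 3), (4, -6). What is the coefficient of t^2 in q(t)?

L_0(t) = t(t - 3)(t - 7/2)(t - 4) / [330] = (1/330)t^4 - (7/220)t^3 + (73/660)t^2 - (7/55)t
L_1(t) = (t + 2)(t - 3)(t - 7/2)(t - 4) / [-84] = -(1/84)t^4 + (17/168)t^3 - (31/168)t^2 - (31/84)t + 1
L_2(t) = (t + 2)t(t - 7/2)(t - 4) / [15/2] = (2/15)t^4 - (11/15)t^3 - (2/15)t^2 + (56/15)t
L_3(t) = (t + 2)t(t - 3)(t - 4) / [-77/16] = -(16/77)t^4 + (80/77)t^3 + (32/77)t^2 - (384/77)t
L_4(t) = (t + 2)t(t - 3)(t - 7/2) / [12] = (1/12)t^4 - (3/8)t^3 - (5/24)t^2 + (7/4)t
q(t) = 6·L_0 + (-1)·L_1 + (-6)·L_2 + 3·L_3 + (-6)·L_4
Only the coefficient of t^2 is needed; take it from each L_i and combine:
6·(73/660) + (-1)·(-31/168) + (-6)·(-2/15) + 3·(32/77) + (-6)·(-5/24) = 38299/9240

38299/9240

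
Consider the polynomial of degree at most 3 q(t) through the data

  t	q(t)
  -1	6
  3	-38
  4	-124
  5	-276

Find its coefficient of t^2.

Build the Lagrange basis polynomials:
L_0(t) = (t - 3)(t - 4)(t - 5) / [-120] = -(1/120)t^3 + (1/10)t^2 - (47/120)t + 1/2
L_1(t) = (t + 1)(t - 4)(t - 5) / [8] = (1/8)t^3 - t^2 + (11/8)t + 5/2
L_2(t) = (t + 1)(t - 3)(t - 5) / [-5] = -(1/5)t^3 + (7/5)t^2 - (7/5)t - 3
L_3(t) = (t + 1)(t - 3)(t - 4) / [12] = (1/12)t^3 - (1/2)t^2 + (5/12)t + 1
q(t) = 6·L_0 + (-38)·L_1 + (-124)·L_2 + (-276)·L_3
Only the coefficient of t^2 is needed; take it from each L_i and combine:
6·(1/10) + (-38)·(-1) + (-124)·(7/5) + (-276)·(-1/2) = 3

3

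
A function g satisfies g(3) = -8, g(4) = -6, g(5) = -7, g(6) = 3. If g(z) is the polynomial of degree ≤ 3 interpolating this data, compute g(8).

112

Evaluate each Lagrange basis at z = 8:
L_0(8) = (4)·(3)·(2)/[(-1)·(-2)·(-3)] = -4
L_1(8) = (5)·(3)·(2)/[(1)·(-1)·(-2)] = 15
L_2(8) = (5)·(4)·(2)/[(2)·(1)·(-1)] = -20
L_3(8) = (5)·(4)·(3)/[(3)·(2)·(1)] = 10
Sum: (-8)·(-4) + (-6)·(15) + (-7)·(-20) + 3·(10) = 112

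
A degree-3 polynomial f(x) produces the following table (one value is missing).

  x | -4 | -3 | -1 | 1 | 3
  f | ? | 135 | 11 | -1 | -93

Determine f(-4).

299

The 4 known values determine f uniquely (degree ≤ 3).
Evaluate each Lagrange basis at x = -4:
L_0(-4) = (-3)·(-5)·(-7)/[(-2)·(-4)·(-6)] = 35/16
L_1(-4) = (-1)·(-5)·(-7)/[(2)·(-2)·(-4)] = -35/16
L_2(-4) = (-1)·(-3)·(-7)/[(4)·(2)·(-2)] = 21/16
L_3(-4) = (-1)·(-3)·(-5)/[(6)·(4)·(2)] = -5/16
Sum: 135·(35/16) + 11·(-35/16) + (-1)·(21/16) + (-93)·(-5/16) = 299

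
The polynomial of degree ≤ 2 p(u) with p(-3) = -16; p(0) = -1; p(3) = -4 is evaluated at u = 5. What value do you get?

Evaluate each Lagrange basis at u = 5:
L_0(5) = (5)·(2)/[(-3)·(-6)] = 5/9
L_1(5) = (8)·(2)/[(3)·(-3)] = -16/9
L_2(5) = (8)·(5)/[(6)·(3)] = 20/9
Sum: (-16)·(5/9) + (-1)·(-16/9) + (-4)·(20/9) = -16

-16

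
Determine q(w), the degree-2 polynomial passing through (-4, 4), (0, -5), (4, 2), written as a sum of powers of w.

Build the Lagrange basis polynomials:
L_0(w) = w(w - 4) / [32] = (1/32)w^2 - (1/8)w
L_1(w) = (w + 4)(w - 4) / [-16] = -(1/16)w^2 + 1
L_2(w) = (w + 4)w / [32] = (1/32)w^2 + (1/8)w
q(w) = 4·L_0 + (-5)·L_1 + 2·L_2
  4·L_0(w) = (1/8)w^2 - (1/2)w
  (-5)·L_1(w) = (5/16)w^2 - 5
  2·L_2(w) = (1/16)w^2 + (1/4)w
Adding term by term: (1/2)w^2 - (1/4)w - 5

q(w) = (1/2)w^2 - (1/4)w - 5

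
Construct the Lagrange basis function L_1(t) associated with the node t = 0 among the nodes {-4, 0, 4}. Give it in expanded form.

L_1(t) = (t + 4)(t - 4) / [(4)·(-4)]
       = (t^2 - 16) / (-16)

L_1(t) = -(1/16)t^2 + 1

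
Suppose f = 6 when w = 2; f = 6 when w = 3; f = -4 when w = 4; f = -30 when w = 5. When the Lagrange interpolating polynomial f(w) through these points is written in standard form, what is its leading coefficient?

The leading coefficient equals the top divided difference f[2,3,4,5].
f[2,3] = (6 - 6) / (3 - 2) = 0
f[3,4] = (-4 - 6) / (4 - 3) = -10
f[4,5] = (-30 - (-4)) / (5 - 4) = -26
f[2,3,4] = (-10 - 0) / (4 - 2) = -5
f[3,4,5] = (-26 - (-10)) / (5 - 3) = -8
f[2,3,4,5] = (-8 - (-5)) / (5 - 2) = -1

-1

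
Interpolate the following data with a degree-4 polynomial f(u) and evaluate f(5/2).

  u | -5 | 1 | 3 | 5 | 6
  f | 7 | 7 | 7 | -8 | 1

28667/2816

Using Newton's divided-difference form:
f[-5,1] = (7 - 7) / (1 - (-5)) = 0
f[1,3] = (7 - 7) / (3 - 1) = 0
f[3,5] = (-8 - 7) / (5 - 3) = -15/2
f[5,6] = (1 - (-8)) / (6 - 5) = 9
f[-5,1,3] = (0 - 0) / (3 - (-5)) = 0
f[1,3,5] = (-15/2 - 0) / (5 - 1) = -15/8
f[3,5,6] = (9 - (-15/2)) / (6 - 3) = 11/2
f[-5,1,3,5] = (-15/8 - 0) / (5 - (-5)) = -3/16
f[1,3,5,6] = (11/2 - (-15/8)) / (6 - 1) = 59/40
f[-5,1,3,5,6] = (59/40 - (-3/16)) / (6 - (-5)) = 133/880
f(5/2) = 7 + 0·(15/2) + 0·(15/2)·(3/2) + (-3/16)·(15/2)·(3/2)·(-1/2) + (133/880)·(15/2)·(3/2)·(-1/2)·(-5/2) = 28667/2816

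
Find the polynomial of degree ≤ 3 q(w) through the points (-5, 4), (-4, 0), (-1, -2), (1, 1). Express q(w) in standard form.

Build the Lagrange basis polynomials:
L_0(w) = (w + 4)(w + 1)(w - 1) / [-24] = -(1/24)w^3 - (1/6)w^2 + (1/24)w + 1/6
L_1(w) = (w + 5)(w + 1)(w - 1) / [15] = (1/15)w^3 + (1/3)w^2 - (1/15)w - 1/3
L_2(w) = (w + 5)(w + 4)(w - 1) / [-24] = -(1/24)w^3 - (1/3)w^2 - (11/24)w + 5/6
L_3(w) = (w + 5)(w + 4)(w + 1) / [60] = (1/60)w^3 + (1/6)w^2 + (29/60)w + 1/3
q(w) = 4·L_0 + 0·L_1 + (-2)·L_2 + 1·L_3
  4·L_0(w) = -(1/6)w^3 - (2/3)w^2 + (1/6)w + 2/3
  0·L_1(w) = 0
  (-2)·L_2(w) = (1/12)w^3 + (2/3)w^2 + (11/12)w - 5/3
  1·L_3(w) = (1/60)w^3 + (1/6)w^2 + (29/60)w + 1/3
Adding term by term: -(1/15)w^3 + (1/6)w^2 + (47/30)w - 2/3

q(w) = -(1/15)w^3 + (1/6)w^2 + (47/30)w - 2/3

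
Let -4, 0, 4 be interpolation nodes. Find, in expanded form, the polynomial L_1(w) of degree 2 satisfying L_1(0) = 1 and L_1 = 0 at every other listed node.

L_1(w) = -(1/16)w^2 + 1

L_1(w) = (w + 4)(w - 4) / [(4)·(-4)]
       = (w^2 - 16) / (-16)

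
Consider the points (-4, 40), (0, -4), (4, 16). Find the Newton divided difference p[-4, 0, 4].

2

p[-4,0] = (-4 - 40) / (0 - (-4)) = -11
p[0,4] = (16 - (-4)) / (4 - 0) = 5
p[-4,0,4] = (5 - (-11)) / (4 - (-4)) = 2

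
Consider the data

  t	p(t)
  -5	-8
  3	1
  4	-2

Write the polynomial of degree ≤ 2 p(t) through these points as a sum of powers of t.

L_0(t) = (t - 3)(t - 4) / [72] = (1/72)t^2 - (7/72)t + 1/6
L_1(t) = (t + 5)(t - 4) / [-8] = -(1/8)t^2 - (1/8)t + 5/2
L_2(t) = (t + 5)(t - 3) / [9] = (1/9)t^2 + (2/9)t - 5/3
p(t) = (-8)·L_0 + 1·L_1 + (-2)·L_2
  (-8)·L_0(t) = -(1/9)t^2 + (7/9)t - 4/3
  1·L_1(t) = -(1/8)t^2 - (1/8)t + 5/2
  (-2)·L_2(t) = -(2/9)t^2 - (4/9)t + 10/3
Adding term by term: -(11/24)t^2 + (5/24)t + 9/2

p(t) = -(11/24)t^2 + (5/24)t + 9/2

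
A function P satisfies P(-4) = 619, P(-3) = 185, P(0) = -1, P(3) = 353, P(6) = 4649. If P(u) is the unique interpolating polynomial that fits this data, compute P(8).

Using Newton's divided-difference form:
P[-4,-3] = (185 - 619) / (-3 - (-4)) = -434
P[-3,0] = (-1 - 185) / (0 - (-3)) = -62
P[0,3] = (353 - (-1)) / (3 - 0) = 118
P[3,6] = (4649 - 353) / (6 - 3) = 1432
P[-4,-3,0] = (-62 - (-434)) / (0 - (-4)) = 93
P[-3,0,3] = (118 - (-62)) / (3 - (-3)) = 30
P[0,3,6] = (1432 - 118) / (6 - 0) = 219
P[-4,-3,0,3] = (30 - 93) / (3 - (-4)) = -9
P[-3,0,3,6] = (219 - 30) / (6 - (-3)) = 21
P[-4,-3,0,3,6] = (21 - (-9)) / (6 - (-4)) = 3
P(8) = 619 + (-434)·(12) + 93·(12)·(11) + (-9)·(12)·(11)·(8) + 3·(12)·(11)·(8)·(5) = 14023

14023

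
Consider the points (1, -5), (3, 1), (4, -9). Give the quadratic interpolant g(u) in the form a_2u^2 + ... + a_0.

g(u) = -(13/3)u^2 + (61/3)u - 21

Newton's divided differences:
g[1,3] = (1 - (-5)) / (3 - 1) = 3
g[3,4] = (-9 - 1) / (4 - 3) = -10
g[1,3,4] = (-10 - 3) / (4 - 1) = -13/3
g(u) = -5 + 3·(u - 1) + (-13/3)·(u - 1)(u - 3)
Expanding: g(u) = -(13/3)u^2 + (61/3)u - 21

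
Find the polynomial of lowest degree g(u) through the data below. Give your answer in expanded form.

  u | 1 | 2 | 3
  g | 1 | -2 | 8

g(u) = (13/2)u^2 - (45/2)u + 17

L_0(u) = (u - 2)(u - 3) / [2] = (1/2)u^2 - (5/2)u + 3
L_1(u) = (u - 1)(u - 3) / [-1] = -u^2 + 4u - 3
L_2(u) = (u - 1)(u - 2) / [2] = (1/2)u^2 - (3/2)u + 1
g(u) = 1·L_0 + (-2)·L_1 + 8·L_2
  1·L_0(u) = (1/2)u^2 - (5/2)u + 3
  (-2)·L_1(u) = 2u^2 - 8u + 6
  8·L_2(u) = 4u^2 - 12u + 8
Adding term by term: (13/2)u^2 - (45/2)u + 17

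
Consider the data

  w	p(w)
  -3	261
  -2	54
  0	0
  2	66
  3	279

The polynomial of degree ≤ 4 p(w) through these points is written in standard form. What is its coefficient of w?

Build the Lagrange basis polynomials:
L_0(w) = (w + 2)w(w - 2)(w - 3) / [90] = (1/90)w^4 - (1/30)w^3 - (2/45)w^2 + (2/15)w
L_1(w) = (w + 3)w(w - 2)(w - 3) / [-40] = -(1/40)w^4 + (1/20)w^3 + (9/40)w^2 - (9/20)w
L_2(w) = (w + 3)(w + 2)(w - 2)(w - 3) / [36] = (1/36)w^4 - (13/36)w^2 + 1
L_3(w) = (w + 3)(w + 2)w(w - 3) / [-40] = -(1/40)w^4 - (1/20)w^3 + (9/40)w^2 + (9/20)w
L_4(w) = (w + 3)(w + 2)w(w - 2) / [90] = (1/90)w^4 + (1/30)w^3 - (2/45)w^2 - (2/15)w
p(w) = 261·L_0 + 54·L_1 + 0·L_2 + 66·L_3 + 279·L_4
Only the coefficient of w is needed; take it from each L_i and combine:
261·(2/15) + 54·(-9/20) + 0·(0) + 66·(9/20) + 279·(-2/15) = 3

3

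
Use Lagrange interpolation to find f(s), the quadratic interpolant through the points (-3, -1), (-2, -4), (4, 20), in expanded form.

Build the Lagrange basis polynomials:
L_0(s) = (s + 2)(s - 4) / [7] = (1/7)s^2 - (2/7)s - 8/7
L_1(s) = (s + 3)(s - 4) / [-6] = -(1/6)s^2 + (1/6)s + 2
L_2(s) = (s + 3)(s + 2) / [42] = (1/42)s^2 + (5/42)s + 1/7
f(s) = (-1)·L_0 + (-4)·L_1 + 20·L_2
  (-1)·L_0(s) = -(1/7)s^2 + (2/7)s + 8/7
  (-4)·L_1(s) = (2/3)s^2 - (2/3)s - 8
  20·L_2(s) = (10/21)s^2 + (50/21)s + 20/7
Adding term by term: s^2 + 2s - 4

f(s) = s^2 + 2s - 4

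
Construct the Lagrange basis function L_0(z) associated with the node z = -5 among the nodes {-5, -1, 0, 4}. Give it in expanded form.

L_0(z) = -(1/180)z^3 + (1/60)z^2 + (1/45)z

L_0(z) = (z + 1)z(z - 4) / [(-4)·(-5)·(-9)]
       = (z^3 - 3z^2 - 4z) / (-180)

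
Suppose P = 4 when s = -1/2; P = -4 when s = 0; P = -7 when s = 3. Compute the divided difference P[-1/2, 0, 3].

30/7

P[-1/2,0] = (-4 - 4) / (0 - (-1/2)) = -16
P[0,3] = (-7 - (-4)) / (3 - 0) = -1
P[-1/2,0,3] = (-1 - (-16)) / (3 - (-1/2)) = 30/7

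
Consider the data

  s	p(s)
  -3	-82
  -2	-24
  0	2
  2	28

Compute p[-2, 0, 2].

0

p[-2,0] = (2 - (-24)) / (0 - (-2)) = 13
p[0,2] = (28 - 2) / (2 - 0) = 13
p[-2,0,2] = (13 - 13) / (2 - (-2)) = 0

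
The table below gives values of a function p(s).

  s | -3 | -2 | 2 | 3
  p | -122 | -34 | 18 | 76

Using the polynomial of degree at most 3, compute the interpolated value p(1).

L_0(1) = (3)·(-1)·(-2)/[(-1)·(-5)·(-6)] = -1/5
L_1(1) = (4)·(-1)·(-2)/[(1)·(-4)·(-5)] = 2/5
L_2(1) = (4)·(3)·(-2)/[(5)·(4)·(-1)] = 6/5
L_3(1) = (4)·(3)·(-1)/[(6)·(5)·(1)] = -2/5
Sum: (-122)·(-1/5) + (-34)·(2/5) + 18·(6/5) + 76·(-2/5) = 2

2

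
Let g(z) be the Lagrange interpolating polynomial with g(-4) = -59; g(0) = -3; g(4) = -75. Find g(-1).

L_0(-1) = (-1)·(-5)/[(-4)·(-8)] = 5/32
L_1(-1) = (3)·(-5)/[(4)·(-4)] = 15/16
L_2(-1) = (3)·(-1)/[(8)·(4)] = -3/32
Sum: (-59)·(5/32) + (-3)·(15/16) + (-75)·(-3/32) = -5

-5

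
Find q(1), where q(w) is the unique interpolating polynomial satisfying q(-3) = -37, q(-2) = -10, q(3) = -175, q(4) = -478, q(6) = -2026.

Using Newton's divided-difference form:
q[-3,-2] = (-10 - (-37)) / (-2 - (-3)) = 27
q[-2,3] = (-175 - (-10)) / (3 - (-2)) = -33
q[3,4] = (-478 - (-175)) / (4 - 3) = -303
q[4,6] = (-2026 - (-478)) / (6 - 4) = -774
q[-3,-2,3] = (-33 - 27) / (3 - (-3)) = -10
q[-2,3,4] = (-303 - (-33)) / (4 - (-2)) = -45
q[3,4,6] = (-774 - (-303)) / (6 - 3) = -157
q[-3,-2,3,4] = (-45 - (-10)) / (4 - (-3)) = -5
q[-2,3,4,6] = (-157 - (-45)) / (6 - (-2)) = -14
q[-3,-2,3,4,6] = (-14 - (-5)) / (6 - (-3)) = -1
q(1) = -37 + 27·(4) + (-10)·(4)·(3) + (-5)·(4)·(3)·(-2) + (-1)·(4)·(3)·(-2)·(-3) = -1

-1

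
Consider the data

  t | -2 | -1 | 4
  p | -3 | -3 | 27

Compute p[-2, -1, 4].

1

p[-2,-1] = (-3 - (-3)) / (-1 - (-2)) = 0
p[-1,4] = (27 - (-3)) / (4 - (-1)) = 6
p[-2,-1,4] = (6 - 0) / (4 - (-2)) = 1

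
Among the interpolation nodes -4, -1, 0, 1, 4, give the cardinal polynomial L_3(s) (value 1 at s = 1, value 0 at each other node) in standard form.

L_3(s) = (s + 4)(s + 1)s(s - 4) / [(5)·(2)·(1)·(-3)]
       = (s^4 + s^3 - 16s^2 - 16s) / (-30)

L_3(s) = -(1/30)s^4 - (1/30)s^3 + (8/15)s^2 + (8/15)s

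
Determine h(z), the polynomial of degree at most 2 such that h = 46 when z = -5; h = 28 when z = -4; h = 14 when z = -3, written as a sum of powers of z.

Newton's divided differences:
h[-5,-4] = (28 - 46) / (-4 - (-5)) = -18
h[-4,-3] = (14 - 28) / (-3 - (-4)) = -14
h[-5,-4,-3] = (-14 - (-18)) / (-3 - (-5)) = 2
h(z) = 46 + (-18)·(z + 5) + 2·(z + 5)(z + 4)
Expanding: h(z) = 2z^2 - 4

h(z) = 2z^2 - 4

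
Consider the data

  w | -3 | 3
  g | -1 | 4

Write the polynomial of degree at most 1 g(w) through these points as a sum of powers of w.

L_0(w) = (w - 3) / [-6] = -(1/6)w + 1/2
L_1(w) = (w + 3) / [6] = (1/6)w + 1/2
g(w) = (-1)·L_0 + 4·L_1
  (-1)·L_0(w) = (1/6)w - 1/2
  4·L_1(w) = (2/3)w + 2
Adding term by term: (5/6)w + 3/2

g(w) = (5/6)w + 3/2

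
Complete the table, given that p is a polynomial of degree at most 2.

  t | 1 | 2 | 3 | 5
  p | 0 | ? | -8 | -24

The 3 known values determine p uniquely (degree ≤ 2).
L_0(2) = (-1)·(-3)/[(-2)·(-4)] = 3/8
L_1(2) = (1)·(-3)/[(2)·(-2)] = 3/4
L_2(2) = (1)·(-1)/[(4)·(2)] = -1/8
Sum: 0 + (-8)·(3/4) + (-24)·(-1/8) = -3

-3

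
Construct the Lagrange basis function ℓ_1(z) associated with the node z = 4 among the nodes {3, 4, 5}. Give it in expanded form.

ℓ_1(z) = -z^2 + 8z - 15

ℓ_1(z) = (z - 3)(z - 5) / [(1)·(-1)]
       = (z^2 - 8z + 15) / (-1)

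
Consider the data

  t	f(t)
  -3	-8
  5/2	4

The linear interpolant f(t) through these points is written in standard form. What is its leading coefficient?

The leading coefficient equals the top divided difference f[-3,5/2].
f[-3,5/2] = (4 - (-8)) / (5/2 - (-3)) = 24/11

24/11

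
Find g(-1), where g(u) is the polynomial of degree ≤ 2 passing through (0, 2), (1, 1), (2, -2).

Evaluate each Lagrange basis at u = -1:
L_0(-1) = (-2)·(-3)/[(-1)·(-2)] = 3
L_1(-1) = (-1)·(-3)/[(1)·(-1)] = -3
L_2(-1) = (-1)·(-2)/[(2)·(1)] = 1
Sum: 2·(3) + 1·(-3) + (-2)·(1) = 1

1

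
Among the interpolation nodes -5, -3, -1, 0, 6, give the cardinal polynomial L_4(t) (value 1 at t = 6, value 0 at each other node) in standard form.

L_4(t) = (t + 5)(t + 3)(t + 1)t / [(11)·(9)·(7)·(6)]
       = (t^4 + 9t^3 + 23t^2 + 15t) / (4158)

L_4(t) = (1/4158)t^4 + (1/462)t^3 + (23/4158)t^2 + (5/1386)t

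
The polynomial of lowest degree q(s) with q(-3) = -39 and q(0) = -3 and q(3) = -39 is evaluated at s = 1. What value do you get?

-7

Using Newton's divided-difference form:
q[-3,0] = (-3 - (-39)) / (0 - (-3)) = 12
q[0,3] = (-39 - (-3)) / (3 - 0) = -12
q[-3,0,3] = (-12 - 12) / (3 - (-3)) = -4
q(1) = -39 + 12·(4) + (-4)·(4)·(1) = -7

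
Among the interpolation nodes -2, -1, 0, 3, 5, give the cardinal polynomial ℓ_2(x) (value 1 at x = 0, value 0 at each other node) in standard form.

ℓ_2(x) = (1/30)x^4 - (1/6)x^3 - (7/30)x^2 + (29/30)x + 1

ℓ_2(x) = (x + 2)(x + 1)(x - 3)(x - 5) / [(2)·(1)·(-3)·(-5)]
       = (x^4 - 5x^3 - 7x^2 + 29x + 30) / (30)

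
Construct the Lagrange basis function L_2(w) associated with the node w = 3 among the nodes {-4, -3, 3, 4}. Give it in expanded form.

L_2(w) = (w + 4)(w + 3)(w - 4) / [(7)·(6)·(-1)]
       = (w^3 + 3w^2 - 16w - 48) / (-42)

L_2(w) = -(1/42)w^3 - (1/14)w^2 + (8/21)w + 8/7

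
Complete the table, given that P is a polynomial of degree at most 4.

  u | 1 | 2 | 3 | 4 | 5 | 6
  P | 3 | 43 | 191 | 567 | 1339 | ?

2723

The 5 known values determine P uniquely (degree ≤ 4).
L_0(6) = (4)·(3)·(2)·(1)/[(-1)·(-2)·(-3)·(-4)] = 1
L_1(6) = (5)·(3)·(2)·(1)/[(1)·(-1)·(-2)·(-3)] = -5
L_2(6) = (5)·(4)·(2)·(1)/[(2)·(1)·(-1)·(-2)] = 10
L_3(6) = (5)·(4)·(3)·(1)/[(3)·(2)·(1)·(-1)] = -10
L_4(6) = (5)·(4)·(3)·(2)/[(4)·(3)·(2)·(1)] = 5
Sum: 3·(1) + 43·(-5) + 191·(10) + 567·(-10) + 1339·(5) = 2723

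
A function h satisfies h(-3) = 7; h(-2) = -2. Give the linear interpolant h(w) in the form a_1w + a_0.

h(w) = -9w - 20

L_0(w) = (w + 2) / [-1] = -w - 2
L_1(w) = (w + 3) / [1] = w + 3
h(w) = 7·L_0 + (-2)·L_1
  7·L_0(w) = -7w - 14
  (-2)·L_1(w) = -2w - 6
Adding term by term: -9w - 20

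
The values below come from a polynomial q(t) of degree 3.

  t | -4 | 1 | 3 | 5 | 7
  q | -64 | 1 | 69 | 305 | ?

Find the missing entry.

The 4 known values determine q uniquely (degree ≤ 3).
L_0(7) = (6)·(4)·(2)/[(-5)·(-7)·(-9)] = -16/105
L_1(7) = (11)·(4)·(2)/[(5)·(-2)·(-4)] = 11/5
L_2(7) = (11)·(6)·(2)/[(7)·(2)·(-2)] = -33/7
L_3(7) = (11)·(6)·(4)/[(9)·(4)·(2)] = 11/3
Sum: (-64)·(-16/105) + 1·(11/5) + 69·(-33/7) + 305·(11/3) = 805

805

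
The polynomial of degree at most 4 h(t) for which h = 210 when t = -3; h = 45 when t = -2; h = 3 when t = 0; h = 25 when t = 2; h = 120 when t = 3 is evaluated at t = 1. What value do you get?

Evaluate each Lagrange basis at t = 1:
L_0(1) = (3)·(1)·(-1)·(-2)/[(-1)·(-3)·(-5)·(-6)] = 1/15
L_1(1) = (4)·(1)·(-1)·(-2)/[(1)·(-2)·(-4)·(-5)] = -1/5
L_2(1) = (4)·(3)·(-1)·(-2)/[(3)·(2)·(-2)·(-3)] = 2/3
L_3(1) = (4)·(3)·(1)·(-2)/[(5)·(4)·(2)·(-1)] = 3/5
L_4(1) = (4)·(3)·(1)·(-1)/[(6)·(5)·(3)·(1)] = -2/15
Sum: 210·(1/15) + 45·(-1/5) + 3·(2/3) + 25·(3/5) + 120·(-2/15) = 6

6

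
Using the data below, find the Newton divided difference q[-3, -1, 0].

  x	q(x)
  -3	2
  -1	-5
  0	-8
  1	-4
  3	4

1/6

q[-3,-1] = (-5 - 2) / (-1 - (-3)) = -7/2
q[-1,0] = (-8 - (-5)) / (0 - (-1)) = -3
q[-3,-1,0] = (-3 - (-7/2)) / (0 - (-3)) = 1/6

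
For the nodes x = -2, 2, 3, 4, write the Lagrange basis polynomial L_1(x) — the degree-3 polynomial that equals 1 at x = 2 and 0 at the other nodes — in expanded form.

L_1(x) = (x + 2)(x - 3)(x - 4) / [(4)·(-1)·(-2)]
       = (x^3 - 5x^2 - 2x + 24) / (8)

L_1(x) = (1/8)x^3 - (5/8)x^2 - (1/4)x + 3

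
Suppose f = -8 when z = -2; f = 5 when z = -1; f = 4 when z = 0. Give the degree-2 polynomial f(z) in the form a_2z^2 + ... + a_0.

Build the Lagrange basis polynomials:
L_0(z) = (z + 1)z / [2] = (1/2)z^2 + (1/2)z
L_1(z) = (z + 2)z / [-1] = -z^2 - 2z
L_2(z) = (z + 2)(z + 1) / [2] = (1/2)z^2 + (3/2)z + 1
f(z) = (-8)·L_0 + 5·L_1 + 4·L_2
  (-8)·L_0(z) = -4z^2 - 4z
  5·L_1(z) = -5z^2 - 10z
  4·L_2(z) = 2z^2 + 6z + 4
Adding term by term: -7z^2 - 8z + 4

f(z) = -7z^2 - 8z + 4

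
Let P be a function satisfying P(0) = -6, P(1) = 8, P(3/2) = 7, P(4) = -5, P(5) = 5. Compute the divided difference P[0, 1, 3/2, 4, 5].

-8/35

P[0,1] = (8 - (-6)) / (1 - 0) = 14
P[1,3/2] = (7 - 8) / (3/2 - 1) = -2
P[3/2,4] = (-5 - 7) / (4 - 3/2) = -24/5
P[4,5] = (5 - (-5)) / (5 - 4) = 10
P[0,1,3/2] = (-2 - 14) / (3/2 - 0) = -32/3
P[1,3/2,4] = (-24/5 - (-2)) / (4 - 1) = -14/15
P[3/2,4,5] = (10 - (-24/5)) / (5 - 3/2) = 148/35
P[0,1,3/2,4] = (-14/15 - (-32/3)) / (4 - 0) = 73/30
P[1,3/2,4,5] = (148/35 - (-14/15)) / (5 - 1) = 271/210
P[0,1,3/2,4,5] = (271/210 - 73/30) / (5 - 0) = -8/35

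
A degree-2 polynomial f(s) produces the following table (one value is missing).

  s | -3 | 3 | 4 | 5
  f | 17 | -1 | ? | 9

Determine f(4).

The 3 known values determine f uniquely (degree ≤ 2).
L_0(4) = (1)·(-1)/[(-6)·(-8)] = -1/48
L_1(4) = (7)·(-1)/[(6)·(-2)] = 7/12
L_2(4) = (7)·(1)/[(8)·(2)] = 7/16
Sum: 17·(-1/48) + (-1)·(7/12) + 9·(7/16) = 3

3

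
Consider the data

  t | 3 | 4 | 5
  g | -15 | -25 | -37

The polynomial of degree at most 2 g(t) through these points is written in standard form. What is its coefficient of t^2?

-1

L_0(t) = (t - 4)(t - 5) / [2] = (1/2)t^2 - (9/2)t + 10
L_1(t) = (t - 3)(t - 5) / [-1] = -t^2 + 8t - 15
L_2(t) = (t - 3)(t - 4) / [2] = (1/2)t^2 - (7/2)t + 6
g(t) = (-15)·L_0 + (-25)·L_1 + (-37)·L_2
Only the coefficient of t^2 is needed; take it from each L_i and combine:
(-15)·(1/2) + (-25)·(-1) + (-37)·(1/2) = -1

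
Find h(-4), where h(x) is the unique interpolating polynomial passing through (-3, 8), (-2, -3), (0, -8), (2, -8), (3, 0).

35

Using Newton's divided-difference form:
h[-3,-2] = (-3 - 8) / (-2 - (-3)) = -11
h[-2,0] = (-8 - (-3)) / (0 - (-2)) = -5/2
h[0,2] = (-8 - (-8)) / (2 - 0) = 0
h[2,3] = (0 - (-8)) / (3 - 2) = 8
h[-3,-2,0] = (-5/2 - (-11)) / (0 - (-3)) = 17/6
h[-2,0,2] = (0 - (-5/2)) / (2 - (-2)) = 5/8
h[0,2,3] = (8 - 0) / (3 - 0) = 8/3
h[-3,-2,0,2] = (5/8 - 17/6) / (2 - (-3)) = -53/120
h[-2,0,2,3] = (8/3 - 5/8) / (3 - (-2)) = 49/120
h[-3,-2,0,2,3] = (49/120 - (-53/120)) / (3 - (-3)) = 17/120
h(-4) = 8 + (-11)·(-1) + (17/6)·(-1)·(-2) + (-53/120)·(-1)·(-2)·(-4) + (17/120)·(-1)·(-2)·(-4)·(-6) = 35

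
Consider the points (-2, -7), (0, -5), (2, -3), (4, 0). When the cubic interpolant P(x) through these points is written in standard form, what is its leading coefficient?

Build the Lagrange basis polynomials:
L_0(x) = x(x - 2)(x - 4) / [-48] = -(1/48)x^3 + (1/8)x^2 - (1/6)x
L_1(x) = (x + 2)(x - 2)(x - 4) / [16] = (1/16)x^3 - (1/4)x^2 - (1/4)x + 1
L_2(x) = (x + 2)x(x - 4) / [-16] = -(1/16)x^3 + (1/8)x^2 + (1/2)x
L_3(x) = (x + 2)x(x - 2) / [48] = (1/48)x^3 - (1/12)x
P(x) = (-7)·L_0 + (-5)·L_1 + (-3)·L_2 + 0·L_3
Only the coefficient of x^3 is needed; take it from each L_i and combine:
(-7)·(-1/48) + (-5)·(1/16) + (-3)·(-1/16) + 0·(1/48) = 1/48

1/48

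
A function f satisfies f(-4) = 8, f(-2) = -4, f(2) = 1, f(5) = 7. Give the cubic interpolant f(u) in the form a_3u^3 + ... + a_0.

Build the Lagrange basis polynomials:
L_0(u) = (u + 2)(u - 2)(u - 5) / [-108] = -(1/108)u^3 + (5/108)u^2 + (1/27)u - 5/27
L_1(u) = (u + 4)(u - 2)(u - 5) / [56] = (1/56)u^3 - (3/56)u^2 - (9/28)u + 5/7
L_2(u) = (u + 4)(u + 2)(u - 5) / [-72] = -(1/72)u^3 - (1/72)u^2 + (11/36)u + 5/9
L_3(u) = (u + 4)(u + 2)(u - 2) / [189] = (1/189)u^3 + (4/189)u^2 - (4/189)u - 16/189
f(u) = 8·L_0 + (-4)·L_1 + 1·L_2 + 7·L_3
  8·L_0(u) = -(2/27)u^3 + (10/27)u^2 + (8/27)u - 40/27
  (-4)·L_1(u) = -(1/14)u^3 + (3/14)u^2 + (9/7)u - 20/7
  1·L_2(u) = -(1/72)u^3 - (1/72)u^2 + (11/36)u + 5/9
  7·L_3(u) = (1/27)u^3 + (4/27)u^2 - (4/27)u - 16/27
Adding term by term: -(185/1512)u^3 + (1087/1512)u^2 + (1315/756)u - 827/189

f(u) = -(185/1512)u^3 + (1087/1512)u^2 + (1315/756)u - 827/189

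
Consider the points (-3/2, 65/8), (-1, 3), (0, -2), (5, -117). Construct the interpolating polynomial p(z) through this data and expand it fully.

p(z) = -z^3 + z^2 - 3z - 2

Newton's divided differences:
p[-3/2,-1] = (3 - 65/8) / (-1 - (-3/2)) = -41/4
p[-1,0] = (-2 - 3) / (0 - (-1)) = -5
p[0,5] = (-117 - (-2)) / (5 - 0) = -23
p[-3/2,-1,0] = (-5 - (-41/4)) / (0 - (-3/2)) = 7/2
p[-1,0,5] = (-23 - (-5)) / (5 - (-1)) = -3
p[-3/2,-1,0,5] = (-3 - 7/2) / (5 - (-3/2)) = -1
p(z) = 65/8 + (-41/4)·(z + 3/2) + (7/2)·(z + 3/2)(z + 1) + (-1)·(z + 3/2)(z + 1)z
Expanding: p(z) = -z^3 + z^2 - 3z - 2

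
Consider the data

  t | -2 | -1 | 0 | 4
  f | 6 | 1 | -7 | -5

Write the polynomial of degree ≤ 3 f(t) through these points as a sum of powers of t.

Build the Lagrange basis polynomials:
L_0(t) = (t + 1)t(t - 4) / [-12] = -(1/12)t^3 + (1/4)t^2 + (1/3)t
L_1(t) = (t + 2)t(t - 4) / [5] = (1/5)t^3 - (2/5)t^2 - (8/5)t
L_2(t) = (t + 2)(t + 1)(t - 4) / [-8] = -(1/8)t^3 + (1/8)t^2 + (5/4)t + 1
L_3(t) = (t + 2)(t + 1)t / [120] = (1/120)t^3 + (1/40)t^2 + (1/60)t
f(t) = 6·L_0 + 1·L_1 + (-7)·L_2 + (-5)·L_3
  6·L_0(t) = -(1/2)t^3 + (3/2)t^2 + 2t
  1·L_1(t) = (1/5)t^3 - (2/5)t^2 - (8/5)t
  (-7)·L_2(t) = (7/8)t^3 - (7/8)t^2 - (35/4)t - 7
  (-5)·L_3(t) = -(1/24)t^3 - (1/8)t^2 - (1/12)t
Adding term by term: (8/15)t^3 + (1/10)t^2 - (253/30)t - 7

f(t) = (8/15)t^3 + (1/10)t^2 - (253/30)t - 7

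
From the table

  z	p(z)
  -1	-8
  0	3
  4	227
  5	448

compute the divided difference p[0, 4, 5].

p[0,4] = (227 - 3) / (4 - 0) = 56
p[4,5] = (448 - 227) / (5 - 4) = 221
p[0,4,5] = (221 - 56) / (5 - 0) = 33

33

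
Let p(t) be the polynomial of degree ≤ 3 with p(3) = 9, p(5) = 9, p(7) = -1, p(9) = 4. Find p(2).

-41/16

Evaluate each Lagrange basis at t = 2:
L_0(2) = (-3)·(-5)·(-7)/[(-2)·(-4)·(-6)] = 35/16
L_1(2) = (-1)·(-5)·(-7)/[(2)·(-2)·(-4)] = -35/16
L_2(2) = (-1)·(-3)·(-7)/[(4)·(2)·(-2)] = 21/16
L_3(2) = (-1)·(-3)·(-5)/[(6)·(4)·(2)] = -5/16
Sum: 9·(35/16) + 9·(-35/16) + (-1)·(21/16) + 4·(-5/16) = -41/16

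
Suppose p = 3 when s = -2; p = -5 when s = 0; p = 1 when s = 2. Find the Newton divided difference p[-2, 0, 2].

7/4

p[-2,0] = (-5 - 3) / (0 - (-2)) = -4
p[0,2] = (1 - (-5)) / (2 - 0) = 3
p[-2,0,2] = (3 - (-4)) / (2 - (-2)) = 7/4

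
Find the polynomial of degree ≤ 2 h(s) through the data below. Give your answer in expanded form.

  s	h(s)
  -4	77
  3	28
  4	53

Build the Lagrange basis polynomials:
L_0(s) = (s - 3)(s - 4) / [56] = (1/56)s^2 - (1/8)s + 3/14
L_1(s) = (s + 4)(s - 4) / [-7] = -(1/7)s^2 + 16/7
L_2(s) = (s + 4)(s - 3) / [8] = (1/8)s^2 + (1/8)s - 3/2
h(s) = 77·L_0 + 28·L_1 + 53·L_2
  77·L_0(s) = (11/8)s^2 - (77/8)s + 33/2
  28·L_1(s) = -4s^2 + 64
  53·L_2(s) = (53/8)s^2 + (53/8)s - 159/2
Adding term by term: 4s^2 - 3s + 1

h(s) = 4s^2 - 3s + 1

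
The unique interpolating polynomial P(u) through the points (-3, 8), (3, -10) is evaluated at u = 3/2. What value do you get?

-11/2

Evaluate each Lagrange basis at u = 3/2:
L_0(3/2) = (-3/2)/[(-6)] = 1/4
L_1(3/2) = (9/2)/[(6)] = 3/4
Sum: 8·(1/4) + (-10)·(3/4) = -11/2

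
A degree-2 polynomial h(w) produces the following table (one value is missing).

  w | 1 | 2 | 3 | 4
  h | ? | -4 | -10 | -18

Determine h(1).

0

The 3 known values determine h uniquely (degree ≤ 2).
L_0(1) = (-2)·(-3)/[(-1)·(-2)] = 3
L_1(1) = (-1)·(-3)/[(1)·(-1)] = -3
L_2(1) = (-1)·(-2)/[(2)·(1)] = 1
Sum: (-4)·(3) + (-10)·(-3) + (-18)·(1) = 0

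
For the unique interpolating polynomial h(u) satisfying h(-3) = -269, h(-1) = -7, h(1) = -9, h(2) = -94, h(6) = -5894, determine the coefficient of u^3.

L_0(u) = (u + 1)(u - 1)(u - 2)(u - 6) / [360] = (1/360)u^4 - (1/45)u^3 + (11/360)u^2 + (1/45)u - 1/30
L_1(u) = (u + 3)(u - 1)(u - 2)(u - 6) / [-84] = -(1/84)u^4 + (1/14)u^3 + (1/12)u^2 - (4/7)u + 3/7
L_2(u) = (u + 3)(u + 1)(u - 2)(u - 6) / [40] = (1/40)u^4 - (1/10)u^3 - (17/40)u^2 + (3/5)u + 9/10
L_3(u) = (u + 3)(u + 1)(u - 1)(u - 6) / [-60] = -(1/60)u^4 + (1/20)u^3 + (19/60)u^2 - (1/20)u - 3/10
L_4(u) = (u + 3)(u + 1)(u - 1)(u - 2) / [1260] = (1/1260)u^4 + (1/1260)u^3 - (1/180)u^2 - (1/1260)u + 1/210
h(u) = (-269)·L_0 + (-7)·L_1 + (-9)·L_2 + (-94)·L_3 + (-5894)·L_4
Only the coefficient of u^3 is needed; take it from each L_i and combine:
(-269)·(-1/45) + (-7)·(1/14) + (-9)·(-1/10) + (-94)·(1/20) + (-5894)·(1/1260) = -3

-3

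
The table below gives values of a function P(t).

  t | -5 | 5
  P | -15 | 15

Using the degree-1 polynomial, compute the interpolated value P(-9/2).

Evaluate each Lagrange basis at t = -9/2:
L_0(-9/2) = (-19/2)/[(-10)] = 19/20
L_1(-9/2) = (1/2)/[(10)] = 1/20
Sum: (-15)·(19/20) + 15·(1/20) = -27/2

-27/2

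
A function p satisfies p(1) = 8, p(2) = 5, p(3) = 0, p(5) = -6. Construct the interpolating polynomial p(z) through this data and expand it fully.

p(z) = (5/12)z^3 - (7/2)z^2 + (55/12)z + 13/2

Build the Lagrange basis polynomials:
L_0(z) = (z - 2)(z - 3)(z - 5) / [-8] = -(1/8)z^3 + (5/4)z^2 - (31/8)z + 15/4
L_1(z) = (z - 1)(z - 3)(z - 5) / [3] = (1/3)z^3 - 3z^2 + (23/3)z - 5
L_2(z) = (z - 1)(z - 2)(z - 5) / [-4] = -(1/4)z^3 + 2z^2 - (17/4)z + 5/2
L_3(z) = (z - 1)(z - 2)(z - 3) / [24] = (1/24)z^3 - (1/4)z^2 + (11/24)z - 1/4
p(z) = 8·L_0 + 5·L_1 + 0·L_2 + (-6)·L_3
  8·L_0(z) = -z^3 + 10z^2 - 31z + 30
  5·L_1(z) = (5/3)z^3 - 15z^2 + (115/3)z - 25
  0·L_2(z) = 0
  (-6)·L_3(z) = -(1/4)z^3 + (3/2)z^2 - (11/4)z + 3/2
Adding term by term: (5/12)z^3 - (7/2)z^2 + (55/12)z + 13/2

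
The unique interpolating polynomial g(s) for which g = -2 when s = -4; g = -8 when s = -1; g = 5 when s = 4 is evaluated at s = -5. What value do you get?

Evaluate each Lagrange basis at s = -5:
L_0(-5) = (-4)·(-9)/[(-3)·(-8)] = 3/2
L_1(-5) = (-1)·(-9)/[(3)·(-5)] = -3/5
L_2(-5) = (-1)·(-4)/[(8)·(5)] = 1/10
Sum: (-2)·(3/2) + (-8)·(-3/5) + 5·(1/10) = 23/10

23/10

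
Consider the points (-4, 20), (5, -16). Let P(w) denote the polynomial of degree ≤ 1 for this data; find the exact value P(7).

Evaluate each Lagrange basis at w = 7:
L_0(7) = (2)/[(-9)] = -2/9
L_1(7) = (11)/[(9)] = 11/9
Sum: 20·(-2/9) + (-16)·(11/9) = -24

-24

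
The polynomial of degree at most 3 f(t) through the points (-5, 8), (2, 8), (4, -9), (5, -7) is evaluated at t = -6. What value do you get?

-316/9

Evaluate each Lagrange basis at t = -6:
L_0(-6) = (-8)·(-10)·(-11)/[(-7)·(-9)·(-10)] = 88/63
L_1(-6) = (-1)·(-10)·(-11)/[(7)·(-2)·(-3)] = -55/21
L_2(-6) = (-1)·(-8)·(-11)/[(9)·(2)·(-1)] = 44/9
L_3(-6) = (-1)·(-8)·(-10)/[(10)·(3)·(1)] = -8/3
Sum: 8·(88/63) + 8·(-55/21) + (-9)·(44/9) + (-7)·(-8/3) = -316/9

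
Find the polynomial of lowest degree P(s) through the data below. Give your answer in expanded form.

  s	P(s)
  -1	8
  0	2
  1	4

L_0(s) = s(s - 1) / [2] = (1/2)s^2 - (1/2)s
L_1(s) = (s + 1)(s - 1) / [-1] = -s^2 + 1
L_2(s) = (s + 1)s / [2] = (1/2)s^2 + (1/2)s
P(s) = 8·L_0 + 2·L_1 + 4·L_2
  8·L_0(s) = 4s^2 - 4s
  2·L_1(s) = -2s^2 + 2
  4·L_2(s) = 2s^2 + 2s
Adding term by term: 4s^2 - 2s + 2

P(s) = 4s^2 - 2s + 2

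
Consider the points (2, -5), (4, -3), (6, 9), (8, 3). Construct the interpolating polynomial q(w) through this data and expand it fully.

L_0(w) = (w - 4)(w - 6)(w - 8) / [-48] = -(1/48)w^3 + (3/8)w^2 - (13/6)w + 4
L_1(w) = (w - 2)(w - 6)(w - 8) / [16] = (1/16)w^3 - w^2 + (19/4)w - 6
L_2(w) = (w - 2)(w - 4)(w - 8) / [-16] = -(1/16)w^3 + (7/8)w^2 - (7/2)w + 4
L_3(w) = (w - 2)(w - 4)(w - 6) / [48] = (1/48)w^3 - (1/4)w^2 + (11/12)w - 1
q(w) = (-5)·L_0 + (-3)·L_1 + 9·L_2 + 3·L_3
  (-5)·L_0(w) = (5/48)w^3 - (15/8)w^2 + (65/6)w - 20
  (-3)·L_1(w) = -(3/16)w^3 + 3w^2 - (57/4)w + 18
  9·L_2(w) = -(9/16)w^3 + (63/8)w^2 - (63/2)w + 36
  3·L_3(w) = (1/16)w^3 - (3/4)w^2 + (11/4)w - 3
Adding term by term: -(7/12)w^3 + (33/4)w^2 - (193/6)w + 31

q(w) = -(7/12)w^3 + (33/4)w^2 - (193/6)w + 31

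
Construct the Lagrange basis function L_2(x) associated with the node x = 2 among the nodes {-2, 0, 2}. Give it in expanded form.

L_2(x) = (x + 2)x / [(4)·(2)]
       = (x^2 + 2x) / (8)

L_2(x) = (1/8)x^2 + (1/4)x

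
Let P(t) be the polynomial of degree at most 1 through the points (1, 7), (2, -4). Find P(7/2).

L_0(7/2) = (3/2)/[(-1)] = -3/2
L_1(7/2) = (5/2)/[(1)] = 5/2
Sum: 7·(-3/2) + (-4)·(5/2) = -41/2

-41/2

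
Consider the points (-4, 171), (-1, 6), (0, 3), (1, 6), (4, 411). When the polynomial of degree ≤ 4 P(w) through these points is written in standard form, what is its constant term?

Build the Lagrange basis polynomials:
L_0(w) = (w + 1)w(w - 1)(w - 4) / [480] = (1/480)w^4 - (1/120)w^3 - (1/480)w^2 + (1/120)w
L_1(w) = (w + 4)w(w - 1)(w - 4) / [-30] = -(1/30)w^4 + (1/30)w^3 + (8/15)w^2 - (8/15)w
L_2(w) = (w + 4)(w + 1)(w - 1)(w - 4) / [16] = (1/16)w^4 - (17/16)w^2 + 1
L_3(w) = (w + 4)(w + 1)w(w - 4) / [-30] = -(1/30)w^4 - (1/30)w^3 + (8/15)w^2 + (8/15)w
L_4(w) = (w + 4)(w + 1)w(w - 1) / [480] = (1/480)w^4 + (1/120)w^3 - (1/480)w^2 - (1/120)w
P(w) = 171·L_0 + 6·L_1 + 3·L_2 + 6·L_3 + 411·L_4
Only the constant term is needed; take it from each L_i and combine:
171·(0) + 6·(0) + 3·(1) + 6·(0) + 411·(0) = 3

3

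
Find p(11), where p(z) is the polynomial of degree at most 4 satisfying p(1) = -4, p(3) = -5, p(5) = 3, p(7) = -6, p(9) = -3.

96

Evaluate each Lagrange basis at z = 11:
L_0(11) = (8)·(6)·(4)·(2)/[(-2)·(-4)·(-6)·(-8)] = 1
L_1(11) = (10)·(6)·(4)·(2)/[(2)·(-2)·(-4)·(-6)] = -5
L_2(11) = (10)·(8)·(4)·(2)/[(4)·(2)·(-2)·(-4)] = 10
L_3(11) = (10)·(8)·(6)·(2)/[(6)·(4)·(2)·(-2)] = -10
L_4(11) = (10)·(8)·(6)·(4)/[(8)·(6)·(4)·(2)] = 5
Sum: (-4)·(1) + (-5)·(-5) + 3·(10) + (-6)·(-10) + (-3)·(5) = 96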